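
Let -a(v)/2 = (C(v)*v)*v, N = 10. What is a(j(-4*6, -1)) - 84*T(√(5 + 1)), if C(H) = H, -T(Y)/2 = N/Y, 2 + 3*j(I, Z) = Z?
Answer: 2 + 280*√6 ≈ 687.86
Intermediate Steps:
j(I, Z) = -⅔ + Z/3
T(Y) = -20/Y
a(v) = -2*v³ (a(v) = -2*v*v*v = -2*v²*v = -2*v³)
a(j(-4*6, -1)) - 84*T(√(5 + 1)) = -2*(-⅔ + (⅓)*(-1))³ - (-1680)/(√(5 + 1)) = -2*(-⅔ - ⅓)³ - (-1680)/(√6) = -2*(-1)³ - (-1680)*√6/6 = -2*(-1) - (-280)*√6 = 2 + 280*√6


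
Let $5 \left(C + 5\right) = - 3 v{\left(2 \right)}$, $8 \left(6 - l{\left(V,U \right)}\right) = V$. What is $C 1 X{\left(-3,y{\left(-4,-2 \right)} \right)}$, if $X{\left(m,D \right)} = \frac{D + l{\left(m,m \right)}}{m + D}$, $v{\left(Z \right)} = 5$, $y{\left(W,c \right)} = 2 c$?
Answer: $\frac{19}{7} \approx 2.7143$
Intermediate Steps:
$l{\left(V,U \right)} = 6 - \frac{V}{8}$
$X{\left(m,D \right)} = \frac{6 + D - \frac{m}{8}}{D + m}$ ($X{\left(m,D \right)} = \frac{D - \left(-6 + \frac{m}{8}\right)}{m + D} = \frac{6 + D - \frac{m}{8}}{D + m}$)
$C = -8$ ($C = -5 + \frac{\left(-3\right) 5}{5} = -5 + \frac{1}{5} \left(-15\right) = -5 - 3 = -8$)
$C 1 X{\left(-3,y{\left(-4,-2 \right)} \right)} = \left(-8\right) 1 \frac{6 + 2 \left(-2\right) - - \frac{3}{8}}{2 \left(-2\right) - 3} = - 8 \frac{6 - 4 + \frac{3}{8}}{-4 - 3} = - 8 \frac{1}{-7} \cdot \frac{19}{8} = - 8 \left(\left(- \frac{1}{7}\right) \frac{19}{8}\right) = \left(-8\right) \left(- \frac{19}{56}\right) = \frac{19}{7}$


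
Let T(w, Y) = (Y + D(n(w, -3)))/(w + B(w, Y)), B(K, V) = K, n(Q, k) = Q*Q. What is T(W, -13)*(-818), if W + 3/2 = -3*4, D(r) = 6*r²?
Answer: 652035571/108 ≈ 6.0374e+6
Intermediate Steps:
n(Q, k) = Q²
W = -27/2 (W = -3/2 - 3*4 = -3/2 - 12 = -27/2 ≈ -13.500)
T(w, Y) = (Y + 6*w⁴)/(2*w) (T(w, Y) = (Y + 6*(w²)²)/(w + w) = (Y + 6*w⁴)/((2*w)) = (Y + 6*w⁴)*(1/(2*w)) = (Y + 6*w⁴)/(2*w))
T(W, -13)*(-818) = ((-13 + 6*(-27/2)⁴)/(2*(-27/2)))*(-818) = ((½)*(-2/27)*(-13 + 6*(531441/16)))*(-818) = ((½)*(-2/27)*(-13 + 1594323/8))*(-818) = ((½)*(-2/27)*(1594219/8))*(-818) = -1594219/216*(-818) = 652035571/108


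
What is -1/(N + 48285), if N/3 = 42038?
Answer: -1/174399 ≈ -5.7340e-6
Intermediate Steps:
N = 126114 (N = 3*42038 = 126114)
-1/(N + 48285) = -1/(126114 + 48285) = -1/174399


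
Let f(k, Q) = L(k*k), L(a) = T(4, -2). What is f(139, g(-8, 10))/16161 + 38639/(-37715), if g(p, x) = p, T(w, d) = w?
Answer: -624294019/609512115 ≈ -1.0243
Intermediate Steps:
L(a) = 4
f(k, Q) = 4
f(139, g(-8, 10))/16161 + 38639/(-37715) = 4/16161 + 38639/(-37715) = 4*(1/16161) + 38639*(-1/37715) = 4/16161 - 38639/37715 = -624294019/609512115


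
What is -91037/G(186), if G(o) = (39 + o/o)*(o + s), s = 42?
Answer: -91037/9120 ≈ -9.9821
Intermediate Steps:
G(o) = 1680 + 40*o (G(o) = (39 + o/o)*(o + 42) = (39 + 1)*(42 + o) = 40*(42 + o) = 1680 + 40*o)
-91037/G(186) = -91037/(1680 + 40*186) = -91037/(1680 + 7440) = -91037/9120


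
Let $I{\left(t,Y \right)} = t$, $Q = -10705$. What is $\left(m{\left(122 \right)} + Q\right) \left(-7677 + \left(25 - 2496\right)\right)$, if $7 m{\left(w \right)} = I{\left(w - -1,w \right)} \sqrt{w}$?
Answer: $108634340 - \frac{1248204 \sqrt{122}}{7} \approx 1.0666 \cdot 10^{8}$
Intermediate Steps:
$m{\left(w \right)} = \frac{\sqrt{w} \left(1 + w\right)}{7}$ ($m{\left(w \right)} = \frac{\left(w - -1\right) \sqrt{w}}{7} = \frac{\left(w + 1\right) \sqrt{w}}{7} = \frac{\left(1 + w\right) \sqrt{w}}{7} = \frac{\sqrt{w} \left(1 + w\right)}{7}$)
$\left(m{\left(122 \right)} + Q\right) \left(-7677 + \left(25 - 2496\right)\right) = \left(\frac{\sqrt{122} \left(1 + 122\right)}{7} - 10705\right) \left(-7677 + \left(25 - 2496\right)\right) = \left(\frac{1}{7} \sqrt{122} \cdot 123 - 10705\right) \left(-7677 + \left(25 - 2496\right)\right) = \left(\frac{123 \sqrt{122}}{7} - 10705\right) \left(-7677 - 2471\right) = \left(-10705 + \frac{123 \sqrt{122}}{7}\right) \left(-10148\right) = 108634340 - \frac{1248204 \sqrt{122}}{7}$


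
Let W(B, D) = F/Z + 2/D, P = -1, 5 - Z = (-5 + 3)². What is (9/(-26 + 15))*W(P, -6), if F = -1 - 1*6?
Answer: 6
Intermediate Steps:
Z = 1 (Z = 5 - (-5 + 3)² = 5 - 1*(-2)² = 5 - 1*4 = 5 - 4 = 1)
F = -7 (F = -1 - 6 = -7)
W(B, D) = -7 + 2/D (W(B, D) = -7/1 + 2/D = -7*1 + 2/D = -7 + 2/D)
(9/(-26 + 15))*W(P, -6) = (9/(-26 + 15))*(-7 + 2/(-6)) = (9/(-11))*(-7 + 2*(-⅙)) = (9*(-1/11))*(-7 - ⅓) = -9/11*(-22/3) = 6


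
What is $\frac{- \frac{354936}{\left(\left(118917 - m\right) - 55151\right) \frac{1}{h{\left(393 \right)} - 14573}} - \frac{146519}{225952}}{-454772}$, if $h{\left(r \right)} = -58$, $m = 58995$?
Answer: $- \frac{1173383540880283}{490251943485824} \approx -2.3934$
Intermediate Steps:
$\frac{- \frac{354936}{\left(\left(118917 - m\right) - 55151\right) \frac{1}{h{\left(393 \right)} - 14573}} - \frac{146519}{225952}}{-454772} = \frac{- \frac{354936}{\left(\left(118917 - 58995\right) - 55151\right) \frac{1}{-58 - 14573}} - \frac{146519}{225952}}{-454772} = \left(- \frac{354936}{\left(\left(118917 - 58995\right) - 55151\right) \frac{1}{-14631}} - \frac{146519}{225952}\right) \left(- \frac{1}{454772}\right) = \left(- \frac{354936}{\left(59922 - 55151\right) \left(- \frac{1}{14631}\right)} - \frac{146519}{225952}\right) \left(- \frac{1}{454772}\right) = \left(- \frac{354936}{4771 \left(- \frac{1}{14631}\right)} - \frac{146519}{225952}\right) \left(- \frac{1}{454772}\right) = \left(- \frac{354936}{- \frac{4771}{14631}} - \frac{146519}{225952}\right) \left(- \frac{1}{454772}\right) = \left(\left(-354936\right) \left(- \frac{14631}{4771}\right) - \frac{146519}{225952}\right) \left(- \frac{1}{454772}\right) = \left(\frac{5193068616}{4771} - \frac{146519}{225952}\right) \left(- \frac{1}{454772}\right) = \frac{1173383540880283}{1078016992} \left(- \frac{1}{454772}\right) = - \frac{1173383540880283}{490251943485824}$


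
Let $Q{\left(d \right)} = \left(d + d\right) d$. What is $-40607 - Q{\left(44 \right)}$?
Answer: $-44479$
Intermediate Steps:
$Q{\left(d \right)} = 2 d^{2}$ ($Q{\left(d \right)} = 2 d d = 2 d^{2}$)
$-40607 - Q{\left(44 \right)} = -40607 - 2 \cdot 44^{2} = -40607 - 2 \cdot 1936 = -40607 - 3872 = -44479$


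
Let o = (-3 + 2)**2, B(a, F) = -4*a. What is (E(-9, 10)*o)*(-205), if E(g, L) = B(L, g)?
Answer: 8200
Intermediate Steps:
E(g, L) = -4*L
o = 1 (o = (-1)**2 = 1)
(E(-9, 10)*o)*(-205) = (-4*10*1)*(-205) = -40*1*(-205) = -40*(-205) = 8200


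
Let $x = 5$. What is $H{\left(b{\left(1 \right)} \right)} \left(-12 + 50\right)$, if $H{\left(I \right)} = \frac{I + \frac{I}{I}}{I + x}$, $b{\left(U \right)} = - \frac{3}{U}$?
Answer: $-38$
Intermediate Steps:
$H{\left(I \right)} = \frac{1 + I}{5 + I}$ ($H{\left(I \right)} = \frac{I + \frac{I}{I}}{I + 5} = \frac{I + 1}{5 + I} = \frac{1 + I}{5 + I}$)
$H{\left(b{\left(1 \right)} \right)} \left(-12 + 50\right) = \frac{1 - \frac{3}{1}}{5 - \frac{3}{1}} \left(-12 + 50\right) = \frac{1 - 3}{5 - 3} \cdot 38 = \frac{1}{2} \left(-2\right) 38 = \left(-1\right) 38 = -38$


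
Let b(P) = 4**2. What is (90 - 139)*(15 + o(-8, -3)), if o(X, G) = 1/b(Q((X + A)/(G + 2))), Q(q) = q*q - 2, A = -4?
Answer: -11809/16 ≈ -738.06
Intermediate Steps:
Q(q) = -2 + q**2 (Q(q) = q**2 - 2 = -2 + q**2)
b(P) = 16
o(X, G) = 1/16
(90 - 139)*(15 + o(-8, -3)) = (90 - 139)*(15 + 1/16) = -49*241/16 = -11809/16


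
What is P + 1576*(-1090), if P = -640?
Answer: -1718480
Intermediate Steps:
P + 1576*(-1090) = -640 + 1576*(-1090) = -640 - 1717840 = -1718480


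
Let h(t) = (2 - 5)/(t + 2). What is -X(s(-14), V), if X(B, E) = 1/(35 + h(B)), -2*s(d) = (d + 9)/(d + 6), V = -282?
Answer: -9/299 ≈ -0.030100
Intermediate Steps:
h(t) = -3/(2 + t)
s(d) = -(9 + d)/(2*(6 + d)) (s(d) = -(d + 9)/(2*(d + 6)) = -(9 + d)/(2*(6 + d)))
X(B, E) = 1/(35 - 3/(2 + B))
-X(s(-14), V) = -(2 + (-9 - 1*(-14))/(2*(6 - 14)))/(67 + 35*((-9 - 1*(-14))/(2*(6 - 14)))) = -(2 + (1/2)*(-9 + 14)/(-8))/(67 + 35*((1/2)*(-9 + 14)/(-8))) = -(2 + (1/2)*(-1/8)*5)/(67 + 35*((1/2)*(-1/8)*5)) = -(2 - 5/16)/(67 + 35*(-5/16)) = -27/((67 - 175/16)*16) = -27/(897/16*16) = -16*27/(897*16) = -1*9/299 = -9/299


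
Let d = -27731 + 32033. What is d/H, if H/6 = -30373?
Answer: -717/30373 ≈ -0.023606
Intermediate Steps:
H = -182238 (H = 6*(-30373) = -182238)
d = 4302
d/H = 4302/(-182238) = 4302*(-1/182238) = -717/30373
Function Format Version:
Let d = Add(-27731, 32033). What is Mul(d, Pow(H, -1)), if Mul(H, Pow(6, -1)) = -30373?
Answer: Rational(-717, 30373) ≈ -0.023606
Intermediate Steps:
H = -182238 (H = Mul(6, -30373) = -182238)
d = 4302
Mul(d, Pow(H, -1)) = Mul(4302, Pow(-182238, -1)) = Mul(4302, Rational(-1, 182238)) = Rational(-717, 30373)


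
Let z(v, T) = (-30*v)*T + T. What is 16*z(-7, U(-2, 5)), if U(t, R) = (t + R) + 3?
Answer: 20256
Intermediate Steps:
U(t, R) = 3 + R + t (U(t, R) = (R + t) + 3 = 3 + R + t)
z(v, T) = T - 30*T*v (z(v, T) = -30*T*v + T = T - 30*T*v)
16*z(-7, U(-2, 5)) = 16*((3 + 5 - 2)*(1 - 30*(-7))) = 16*(6*(1 + 210)) = 16*(6*211) = 16*1266 = 20256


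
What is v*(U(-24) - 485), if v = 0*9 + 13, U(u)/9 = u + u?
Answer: -11921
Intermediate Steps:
U(u) = 18*u (U(u) = 9*(u + u) = 9*(2*u) = 18*u)
v = 13 (v = 0 + 13 = 13)
v*(U(-24) - 485) = 13*(18*(-24) - 485) = 13*(-432 - 485) = 13*(-917) = -11921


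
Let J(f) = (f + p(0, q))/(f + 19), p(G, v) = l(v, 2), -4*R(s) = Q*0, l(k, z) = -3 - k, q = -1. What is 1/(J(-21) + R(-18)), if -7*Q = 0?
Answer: 2/23 ≈ 0.086957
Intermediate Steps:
Q = 0 (Q = -1/7*0 = 0)
R(s) = 0 (R(s) = -0*0 = -1/4*0 = 0)
p(G, v) = -3 - v
J(f) = (-2 + f)/(19 + f) (J(f) = (f + (-3 - 1*(-1)))/(f + 19) = (f + (-3 + 1))/(19 + f) = (f - 2)/(19 + f) = (-2 + f)/(19 + f))
1/(J(-21) + R(-18)) = 1/((-2 - 21)/(19 - 21) + 0) = 1/(-23/(-2) + 0) = 1/(-1/2*(-23) + 0) = 1/(23/2 + 0) = 1/(23/2) = 2/23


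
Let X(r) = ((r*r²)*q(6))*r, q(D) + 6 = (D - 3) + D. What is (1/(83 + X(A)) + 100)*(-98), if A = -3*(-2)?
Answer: -38915898/3971 ≈ -9800.0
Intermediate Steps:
q(D) = -9 + 2*D (q(D) = -6 + ((D - 3) + D) = -6 + ((-3 + D) + D) = -6 + (-3 + 2*D) = -9 + 2*D)
A = 6
X(r) = 3*r⁴ (X(r) = ((r*r²)*(-9 + 2*6))*r = (r³*(-9 + 12))*r = (r³*3)*r = (3*r³)*r = 3*r⁴)
(1/(83 + X(A)) + 100)*(-98) = (1/(83 + 3*6⁴) + 100)*(-98) = (1/(83 + 3*1296) + 100)*(-98) = (1/(83 + 3888) + 100)*(-98) = (1/3971 + 100)*(-98) = (397101/3971)*(-98) = -38915898/3971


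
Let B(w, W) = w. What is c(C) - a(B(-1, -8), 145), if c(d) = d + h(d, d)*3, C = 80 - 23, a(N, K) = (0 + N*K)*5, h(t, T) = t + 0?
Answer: 953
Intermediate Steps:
h(t, T) = t
a(N, K) = 5*K*N (a(N, K) = (0 + K*N)*5 = (K*N)*5 = 5*K*N)
C = 57
c(d) = 4*d (c(d) = d + d*3 = d + 3*d = 4*d)
c(C) - a(B(-1, -8), 145) = 4*57 - 5*145*(-1) = 228 - 1*(-725) = 228 + 725 = 953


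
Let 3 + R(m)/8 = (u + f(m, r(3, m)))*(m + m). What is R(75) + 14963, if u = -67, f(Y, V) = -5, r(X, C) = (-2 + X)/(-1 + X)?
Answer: -71461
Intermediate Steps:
r(X, C) = (-2 + X)/(-1 + X)
R(m) = -24 - 1152*m (R(m) = -24 + 8*((-67 - 5)*(m + m)) = -24 + 8*(-144*m) = -24 - 1152*m)
R(75) + 14963 = (-24 - 1152*75) + 14963 = (-24 - 86400) + 14963 = -86424 + 14963 = -71461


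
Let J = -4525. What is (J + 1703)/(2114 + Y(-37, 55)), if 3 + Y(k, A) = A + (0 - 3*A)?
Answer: -2822/2001 ≈ -1.4103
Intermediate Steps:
Y(k, A) = -3 - 2*A (Y(k, A) = -3 + (A + (0 - 3*A)) = -3 + (A - 3*A) = -3 - 2*A)
(J + 1703)/(2114 + Y(-37, 55)) = (-4525 + 1703)/(2114 + (-3 - 2*55)) = -2822/(2114 + (-3 - 110)) = -2822/(2114 - 113) = -2822/2001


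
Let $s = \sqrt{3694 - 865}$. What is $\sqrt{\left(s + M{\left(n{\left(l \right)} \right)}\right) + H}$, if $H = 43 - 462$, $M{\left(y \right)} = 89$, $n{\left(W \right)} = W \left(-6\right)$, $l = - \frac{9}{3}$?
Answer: $\sqrt{-330 + \sqrt{2829}} \approx 16.638 i$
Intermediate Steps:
$l = -3$ ($l = \left(-9\right) \frac{1}{3} = -3$)
$s = \sqrt{2829} \approx 53.188$
$n{\left(W \right)} = - 6 W$
$H = -419$ ($H = 43 - 462 = -419$)
$\sqrt{\left(s + M{\left(n{\left(l \right)} \right)}\right) + H} = \sqrt{\left(\sqrt{2829} + 89\right) - 419} = \sqrt{\left(89 + \sqrt{2829}\right) - 419} = \sqrt{-330 + \sqrt{2829}}$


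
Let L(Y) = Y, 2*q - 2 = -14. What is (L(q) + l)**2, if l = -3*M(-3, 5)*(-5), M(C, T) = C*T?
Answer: 53361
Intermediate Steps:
q = -6 (q = 1 + (1/2)*(-14) = 1 - 7 = -6)
l = -225 (l = -(-9)*5*(-5) = -3*(-15)*(-5) = 45*(-5) = -225)
(L(q) + l)**2 = (-6 - 225)**2 = (-231)**2 = 53361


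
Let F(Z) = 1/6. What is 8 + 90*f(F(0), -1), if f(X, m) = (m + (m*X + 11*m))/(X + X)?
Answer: -3277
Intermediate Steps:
F(Z) = ⅙
f(X, m) = (12*m + X*m)/(2*X) (f(X, m) = (m + (X*m + 11*m))/((2*X)) = (m + (11*m + X*m))*(1/(2*X)) = (12*m + X*m)*(1/(2*X)) = (12*m + X*m)/(2*X))
8 + 90*f(F(0), -1) = 8 + 90*((½)*(-1)*(12 + ⅙)/(⅙)) = 8 + 90*((½)*(-1)*6*(73/6)) = 8 + 90*(-73/2) = 8 - 3285 = -3277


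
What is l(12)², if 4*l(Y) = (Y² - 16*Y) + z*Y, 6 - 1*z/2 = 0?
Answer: 576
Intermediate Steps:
z = 12 (z = 12 - 2*0 = 12 + 0 = 12)
l(Y) = -Y + Y²/4 (l(Y) = ((Y² - 16*Y) + 12*Y)/4 = (Y² - 4*Y)/4 = -Y + Y²/4)
l(12)² = ((¼)*12*(-4 + 12))² = ((¼)*12*8)² = 24² = 576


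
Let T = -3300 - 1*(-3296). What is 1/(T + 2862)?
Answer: 1/2858 ≈ 0.00034990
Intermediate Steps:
T = -4 (T = -3300 + 3296 = -4)
1/(T + 2862) = 1/(-4 + 2862) = 1/2858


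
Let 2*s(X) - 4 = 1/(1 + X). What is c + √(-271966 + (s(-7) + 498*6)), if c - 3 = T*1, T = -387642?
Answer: -387639 + I*√9683139/6 ≈ -3.8764e+5 + 518.63*I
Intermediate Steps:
s(X) = 2 + 1/(2*(1 + X))
c = -387639 (c = 3 - 387642*1 = 3 - 387642 = -387639)
c + √(-271966 + (s(-7) + 498*6)) = -387639 + √(-271966 + ((5 + 4*(-7))/(2*(1 - 7)) + 498*6)) = -387639 + √(-271966 + ((½)*(5 - 28)/(-6) + 2988)) = -387639 + √(-271966 + ((½)*(-⅙)*(-23) + 2988)) = -387639 + √(-271966 + (23/12 + 2988)) = -387639 + √(-271966 + 35879/12) = -387639 + √(-3227713/12) = -387639 + I*√9683139/6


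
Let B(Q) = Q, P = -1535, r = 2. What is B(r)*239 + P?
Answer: -1057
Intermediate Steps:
B(r)*239 + P = 2*239 - 1535 = 478 - 1535 = -1057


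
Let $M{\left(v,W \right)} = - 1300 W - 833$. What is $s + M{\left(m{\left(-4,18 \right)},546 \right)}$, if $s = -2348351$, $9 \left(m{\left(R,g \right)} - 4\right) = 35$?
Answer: $-3058984$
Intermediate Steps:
$m{\left(R,g \right)} = \frac{71}{9}$ ($m{\left(R,g \right)} = 4 + \frac{1}{9} \cdot 35 = 4 + \frac{35}{9} = \frac{71}{9}$)
$M{\left(v,W \right)} = -833 - 1300 W$
$s + M{\left(m{\left(-4,18 \right)},546 \right)} = -2348351 - 710633 = -3058984$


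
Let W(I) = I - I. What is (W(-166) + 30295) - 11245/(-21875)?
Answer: 132542874/4375 ≈ 30296.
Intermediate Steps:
W(I) = 0
(W(-166) + 30295) - 11245/(-21875) = (0 + 30295) - 11245/(-21875) = 30295 - 11245*(-1/21875) = 30295 + 2249/4375 = 132542874/4375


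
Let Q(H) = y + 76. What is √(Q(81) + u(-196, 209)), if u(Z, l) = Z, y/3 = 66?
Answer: √78 ≈ 8.8318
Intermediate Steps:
y = 198 (y = 3*66 = 198)
Q(H) = 274 (Q(H) = 198 + 76 = 274)
√(Q(81) + u(-196, 209)) = √(274 - 196) = √78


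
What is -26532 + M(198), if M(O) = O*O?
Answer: 12672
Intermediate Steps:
M(O) = O**2
-26532 + M(198) = -26532 + 198**2 = -26532 + 39204 = 12672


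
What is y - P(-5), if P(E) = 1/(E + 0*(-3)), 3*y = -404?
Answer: -2017/15 ≈ -134.47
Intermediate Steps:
y = -404/3 (y = (⅓)*(-404) = -404/3 ≈ -134.67)
P(E) = 1/E (P(E) = 1/(E + 0) = 1/E)
y - P(-5) = -404/3 - 1/(-5) = -404/3 - 1*(-⅕) = -404/3 + ⅕ = -2017/15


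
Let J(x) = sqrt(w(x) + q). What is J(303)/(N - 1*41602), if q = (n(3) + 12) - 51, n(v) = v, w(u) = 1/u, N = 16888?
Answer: -I*sqrt(3304821)/7488342 ≈ -0.00024277*I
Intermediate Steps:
q = -36 (q = (3 + 12) - 51 = 15 - 51 = -36)
J(x) = sqrt(-36 + 1/x) (J(x) = sqrt(1/x - 36) = sqrt(-36 + 1/x))
J(303)/(N - 1*41602) = sqrt(-36 + 1/303)/(16888 - 1*41602) = sqrt(-36 + 1/303)/(16888 - 41602) = sqrt(-10907/303)/(-24714) = (I*sqrt(3304821)/303)*(-1/24714) = -I*sqrt(3304821)/7488342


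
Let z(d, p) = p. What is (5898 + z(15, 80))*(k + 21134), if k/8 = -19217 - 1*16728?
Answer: -1592694628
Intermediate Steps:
k = -287560 (k = 8*(-19217 - 1*16728) = 8*(-19217 - 16728) = 8*(-35945) = -287560)
(5898 + z(15, 80))*(k + 21134) = (5898 + 80)*(-287560 + 21134) = 5978*(-266426) = -1592694628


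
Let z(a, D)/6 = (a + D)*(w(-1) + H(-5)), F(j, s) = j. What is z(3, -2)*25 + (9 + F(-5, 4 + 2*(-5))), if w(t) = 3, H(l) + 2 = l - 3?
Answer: -1046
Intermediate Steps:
H(l) = -5 + l (H(l) = -2 + (l - 3) = -2 + (-3 + l) = -5 + l)
z(a, D) = -42*D - 42*a (z(a, D) = 6*((a + D)*(3 + (-5 - 5))) = 6*((D + a)*(3 - 10)) = 6*((D + a)*(-7)) = 6*(-7*D - 7*a) = -42*D - 42*a)
z(3, -2)*25 + (9 + F(-5, 4 + 2*(-5))) = (-42*(-2) - 42*3)*25 + (9 - 5) = (84 - 126)*25 + 4 = -42*25 + 4 = -1050 + 4 = -1046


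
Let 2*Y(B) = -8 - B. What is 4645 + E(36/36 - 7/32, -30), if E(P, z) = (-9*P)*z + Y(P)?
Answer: 310499/64 ≈ 4851.5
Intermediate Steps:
Y(B) = -4 - B/2 (Y(B) = (-8 - B)/2 = -4 - B/2)
E(P, z) = -4 - P/2 - 9*P*z (E(P, z) = (-9*P)*z + (-4 - P/2) = -9*P*z + (-4 - P/2) = -4 - P/2 - 9*P*z)
4645 + E(36/36 - 7/32, -30) = 4645 + (-4 - (36/36 - 7/32)/2 - 9*(36/36 - 7/32)*(-30)) = 4645 + (-4 - (36*(1/36) - 7*1/32)/2 - 9*(36*(1/36) - 7*1/32)*(-30)) = 4645 + (-4 - (1 - 7/32)/2 - 9*(1 - 7/32)*(-30)) = 4645 + (-4 - ½*25/32 - 9*25/32*(-30)) = 4645 + (-4 - 25/64 + 3375/16) = 4645 + 13219/64 = 310499/64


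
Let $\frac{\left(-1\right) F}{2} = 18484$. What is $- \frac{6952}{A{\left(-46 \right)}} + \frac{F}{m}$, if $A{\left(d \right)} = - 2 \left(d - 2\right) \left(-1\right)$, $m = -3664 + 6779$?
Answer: $\frac{2263319}{37380} \approx 60.549$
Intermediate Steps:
$F = -36968$ ($F = \left(-2\right) 18484 = -36968$)
$m = 3115$
$A{\left(d \right)} = -4 + 2 d$ ($A{\left(d \right)} = - 2 \left(-2 + d\right) \left(-1\right) = \left(4 - 2 d\right) \left(-1\right) = -4 + 2 d$)
$- \frac{6952}{A{\left(-46 \right)}} + \frac{F}{m} = - \frac{6952}{-4 + 2 \left(-46\right)} - \frac{36968}{3115} = - \frac{6952}{-4 - 92} - \frac{36968}{3115} = - \frac{6952}{-96} - \frac{36968}{3115} = \left(-6952\right) \left(- \frac{1}{96}\right) - \frac{36968}{3115} = \frac{869}{12} - \frac{36968}{3115} = \frac{2263319}{37380}$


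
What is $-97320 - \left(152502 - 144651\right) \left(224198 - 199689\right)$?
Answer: $-192517479$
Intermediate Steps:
$-97320 - \left(152502 - 144651\right) \left(224198 - 199689\right) = -97320 - 7851 \cdot 24509 = -97320 - 192420159 = -192517479$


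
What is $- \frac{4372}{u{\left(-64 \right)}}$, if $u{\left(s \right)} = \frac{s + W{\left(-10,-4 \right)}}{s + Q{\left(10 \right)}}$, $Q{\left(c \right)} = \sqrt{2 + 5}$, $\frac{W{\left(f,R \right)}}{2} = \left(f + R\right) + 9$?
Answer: $- \frac{139904}{37} + \frac{2186 \sqrt{7}}{37} \approx -3624.9$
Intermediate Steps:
$W{\left(f,R \right)} = 18 + 2 R + 2 f$ ($W{\left(f,R \right)} = 2 \left(\left(f + R\right) + 9\right) = 2 \left(\left(R + f\right) + 9\right) = 2 \left(9 + R + f\right) = 18 + 2 R + 2 f$)
$Q{\left(c \right)} = \sqrt{7}$
$u{\left(s \right)} = \frac{-10 + s}{s + \sqrt{7}}$ ($u{\left(s \right)} = \frac{s + \left(18 + 2 \left(-4\right) + 2 \left(-10\right)\right)}{s + \sqrt{7}} = \frac{s - 10}{s + \sqrt{7}} = \frac{-10 + s}{s + \sqrt{7}}$)
$- \frac{4372}{u{\left(-64 \right)}} = - \frac{4372}{\frac{1}{-64 + \sqrt{7}} \left(-10 - 64\right)} = - \frac{4372}{\frac{1}{-64 + \sqrt{7}} \left(-74\right)} = - \frac{4372}{\left(-74\right) \frac{1}{-64 + \sqrt{7}}} = - 4372 \left(\frac{32}{37} - \frac{\sqrt{7}}{74}\right) = - \frac{139904}{37} + \frac{2186 \sqrt{7}}{37}$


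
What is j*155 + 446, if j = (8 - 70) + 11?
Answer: -7459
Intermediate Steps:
j = -51 (j = -62 + 11 = -51)
j*155 + 446 = -51*155 + 446 = -7905 + 446 = -7459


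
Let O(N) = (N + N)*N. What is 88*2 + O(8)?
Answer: 304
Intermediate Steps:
O(N) = 2*N² (O(N) = (2*N)*N = 2*N²)
88*2 + O(8) = 88*2 + 2*8² = 176 + 2*64 = 176 + 128 = 304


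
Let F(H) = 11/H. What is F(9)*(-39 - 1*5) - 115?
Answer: -1519/9 ≈ -168.78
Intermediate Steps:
F(9)*(-39 - 1*5) - 115 = (11/9)*(-39 - 1*5) - 115 = (11*(1/9))*(-39 - 5) - 115 = (11/9)*(-44) - 115 = -484/9 - 115 = -1519/9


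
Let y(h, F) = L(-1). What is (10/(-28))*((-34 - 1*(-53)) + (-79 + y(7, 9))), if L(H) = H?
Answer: 305/14 ≈ 21.786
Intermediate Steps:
y(h, F) = -1
(10/(-28))*((-34 - 1*(-53)) + (-79 + y(7, 9))) = (10/(-28))*((-34 - 1*(-53)) + (-79 - 1)) = (10*(-1/28))*((-34 + 53) - 80) = -5*(19 - 80)/14 = -5/14*(-61) = 305/14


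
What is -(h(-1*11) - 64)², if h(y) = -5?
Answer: -4761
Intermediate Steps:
-(h(-1*11) - 64)² = -(-5 - 64)² = -1*(-69)² = -1*4761 = -4761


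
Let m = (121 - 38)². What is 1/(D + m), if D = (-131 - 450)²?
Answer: 1/344450 ≈ 2.9032e-6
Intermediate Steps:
m = 6889 (m = 83² = 6889)
D = 337561 (D = (-581)² = 337561)
1/(D + m) = 1/(337561 + 6889) = 1/344450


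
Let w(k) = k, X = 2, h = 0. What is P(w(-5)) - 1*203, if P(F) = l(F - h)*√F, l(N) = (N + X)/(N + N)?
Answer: -203 + 3*I*√5/10 ≈ -203.0 + 0.67082*I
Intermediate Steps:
l(N) = (2 + N)/(2*N) (l(N) = (N + 2)/(N + N) = (2 + N)/((2*N)) = (2 + N)*(1/(2*N)) = (2 + N)/(2*N))
P(F) = (2 + F)/(2*√F) (P(F) = ((2 + (F - 1*0))/(2*(F - 1*0)))*√F = ((2 + (F + 0))/(2*(F + 0)))*√F = ((2 + F)/(2*F))*√F = (2 + F)/(2*√F))
P(w(-5)) - 1*203 = (2 - 5)/(2*√(-5)) - 1*203 = (½)*(-I*√5/5)*(-3) - 203 = 3*I*√5/10 - 203 = -203 + 3*I*√5/10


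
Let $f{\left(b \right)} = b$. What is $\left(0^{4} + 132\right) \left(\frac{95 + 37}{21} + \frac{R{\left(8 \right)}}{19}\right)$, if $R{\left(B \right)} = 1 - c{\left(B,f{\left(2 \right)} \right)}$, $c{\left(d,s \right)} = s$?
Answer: $\frac{109428}{133} \approx 822.77$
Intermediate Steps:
$R{\left(B \right)} = -1$ ($R{\left(B \right)} = 1 - 2 = -1$)
$\left(0^{4} + 132\right) \left(\frac{95 + 37}{21} + \frac{R{\left(8 \right)}}{19}\right) = \left(0^{4} + 132\right) \left(\frac{95 + 37}{21} - \frac{1}{19}\right) = \left(0 + 132\right) \left(132 \cdot \frac{1}{21} - \frac{1}{19}\right) = 132 \left(\frac{44}{7} - \frac{1}{19}\right) = 132 \cdot \frac{829}{133} = \frac{109428}{133}$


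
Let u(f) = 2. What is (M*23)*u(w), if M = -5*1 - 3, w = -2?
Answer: -368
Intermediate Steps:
M = -8 (M = -5 - 3 = -8)
(M*23)*u(w) = -8*23*2 = -184*2 = -368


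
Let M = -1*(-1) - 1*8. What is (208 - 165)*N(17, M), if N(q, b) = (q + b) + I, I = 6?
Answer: 688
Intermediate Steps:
M = -7 (M = 1 - 8 = -7)
N(q, b) = 6 + b + q (N(q, b) = (q + b) + 6 = (b + q) + 6 = 6 + b + q)
(208 - 165)*N(17, M) = (208 - 165)*(6 - 7 + 17) = 43*16 = 688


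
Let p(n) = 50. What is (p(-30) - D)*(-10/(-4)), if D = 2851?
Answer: -14005/2 ≈ -7002.5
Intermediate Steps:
(p(-30) - D)*(-10/(-4)) = (50 - 1*2851)*(-10/(-4)) = (50 - 2851)*(-10*(-¼)) = -2801*5/2 = -14005/2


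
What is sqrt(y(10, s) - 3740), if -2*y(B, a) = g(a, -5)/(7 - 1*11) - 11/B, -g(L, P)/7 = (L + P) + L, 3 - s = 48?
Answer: I*sqrt(1462530)/20 ≈ 60.468*I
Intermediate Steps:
s = -45 (s = 3 - 1*48 = 3 - 48 = -45)
g(L, P) = -14*L - 7*P (g(L, P) = -7*((L + P) + L) = -7*(P + 2*L) = -14*L - 7*P)
y(B, a) = 35/8 - 7*a/4 + 11/(2*B) (y(B, a) = -((-14*a - 7*(-5))/(7 - 1*11) - 11/B)/2 = -((-14*a + 35)/(7 - 11) - 11/B)/2 = -((35 - 14*a)/(-4) - 11/B)/2 = -((35 - 14*a)*(-1/4) - 11/B)/2 = -((-35/4 + 7*a/2) - 11/B)/2 = -(-35/4 - 11/B + 7*a/2)/2 = 35/8 - 7*a/4 + 11/(2*B))
sqrt(y(10, s) - 3740) = sqrt((1/8)*(44 - 7*10*(-5 + 2*(-45)))/10 - 3740) = sqrt((1/8)*(1/10)*(44 - 7*10*(-5 - 90)) - 3740) = sqrt((1/8)*(1/10)*(44 - 7*10*(-95)) - 3740) = sqrt((1/8)*(1/10)*(44 + 6650) - 3740) = sqrt((1/8)*(1/10)*6694 - 3740) = sqrt(3347/40 - 3740) = sqrt(-146253/40) = I*sqrt(1462530)/20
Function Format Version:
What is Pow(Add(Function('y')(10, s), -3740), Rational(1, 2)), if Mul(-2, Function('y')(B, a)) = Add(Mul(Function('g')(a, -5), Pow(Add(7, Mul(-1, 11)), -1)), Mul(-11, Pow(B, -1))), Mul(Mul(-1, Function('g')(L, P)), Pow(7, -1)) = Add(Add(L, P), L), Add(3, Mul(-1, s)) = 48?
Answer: Mul(Rational(1, 20), I, Pow(1462530, Rational(1, 2))) ≈ Mul(60.468, I)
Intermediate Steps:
s = -45 (s = Add(3, Mul(-1, 48)) = Add(3, -48) = -45)
Function('g')(L, P) = Add(Mul(-14, L), Mul(-7, P)) (Function('g')(L, P) = Mul(-7, Add(Add(L, P), L)) = Mul(-7, Add(P, Mul(2, L))) = Add(Mul(-14, L), Mul(-7, P)))
Function('y')(B, a) = Add(Rational(35, 8), Mul(Rational(-7, 4), a), Mul(Rational(11, 2), Pow(B, -1))) (Function('y')(B, a) = Mul(Rational(-1, 2), Add(Mul(Add(Mul(-14, a), Mul(-7, -5)), Pow(Add(7, Mul(-1, 11)), -1)), Mul(-11, Pow(B, -1)))) = Mul(Rational(-1, 2), Add(Mul(Add(Mul(-14, a), 35), Pow(Add(7, -11), -1)), Mul(-11, Pow(B, -1)))) = Mul(Rational(-1, 2), Add(Mul(Add(35, Mul(-14, a)), Pow(-4, -1)), Mul(-11, Pow(B, -1)))) = Mul(Rational(-1, 2), Add(Mul(Add(35, Mul(-14, a)), Rational(-1, 4)), Mul(-11, Pow(B, -1)))) = Mul(Rational(-1, 2), Add(Add(Rational(-35, 4), Mul(Rational(7, 2), a)), Mul(-11, Pow(B, -1)))) = Mul(Rational(-1, 2), Add(Rational(-35, 4), Mul(-11, Pow(B, -1)), Mul(Rational(7, 2), a))) = Add(Rational(35, 8), Mul(Rational(-7, 4), a), Mul(Rational(11, 2), Pow(B, -1))))
Pow(Add(Function('y')(10, s), -3740), Rational(1, 2)) = Pow(Add(Mul(Rational(1, 8), Pow(10, -1), Add(44, Mul(-7, 10, Add(-5, Mul(2, -45))))), -3740), Rational(1, 2)) = Pow(Add(Mul(Rational(1, 8), Rational(1, 10), Add(44, Mul(-7, 10, Add(-5, -90)))), -3740), Rational(1, 2)) = Pow(Add(Mul(Rational(1, 8), Rational(1, 10), Add(44, Mul(-7, 10, -95))), -3740), Rational(1, 2)) = Pow(Add(Mul(Rational(1, 8), Rational(1, 10), Add(44, 6650)), -3740), Rational(1, 2)) = Pow(Add(Mul(Rational(1, 8), Rational(1, 10), 6694), -3740), Rational(1, 2)) = Pow(Add(Rational(3347, 40), -3740), Rational(1, 2)) = Pow(Rational(-146253, 40), Rational(1, 2)) = Mul(Rational(1, 20), I, Pow(1462530, Rational(1, 2)))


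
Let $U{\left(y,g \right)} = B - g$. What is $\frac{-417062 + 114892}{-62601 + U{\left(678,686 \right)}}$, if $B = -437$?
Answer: $\frac{151085}{31862} \approx 4.7419$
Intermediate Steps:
$U{\left(y,g \right)} = -437 - g$
$\frac{-417062 + 114892}{-62601 + U{\left(678,686 \right)}} = \frac{-417062 + 114892}{-62601 - 1123} = - \frac{302170}{-62601 - 1123} = - \frac{302170}{-63724} = \left(-302170\right) \left(- \frac{1}{63724}\right) = \frac{151085}{31862}$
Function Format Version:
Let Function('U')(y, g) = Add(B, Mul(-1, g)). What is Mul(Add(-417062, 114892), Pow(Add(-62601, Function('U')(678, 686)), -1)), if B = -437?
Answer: Rational(151085, 31862) ≈ 4.7419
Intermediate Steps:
Function('U')(y, g) = Add(-437, Mul(-1, g))
Mul(Add(-417062, 114892), Pow(Add(-62601, Function('U')(678, 686)), -1)) = Mul(Add(-417062, 114892), Pow(Add(-62601, Add(-437, Mul(-1, 686))), -1)) = Mul(-302170, Pow(Add(-62601, Add(-437, -686)), -1)) = Mul(-302170, Pow(Add(-62601, -1123), -1)) = Mul(-302170, Pow(-63724, -1)) = Mul(-302170, Rational(-1, 63724)) = Rational(151085, 31862)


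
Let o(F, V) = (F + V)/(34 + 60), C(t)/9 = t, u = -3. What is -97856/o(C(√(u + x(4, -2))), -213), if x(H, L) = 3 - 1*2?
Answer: 653090944/15177 + 9198464*I*√2/5059 ≈ 43032.0 + 2571.4*I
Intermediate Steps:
x(H, L) = 1 (x(H, L) = 3 - 2 = 1)
C(t) = 9*t
o(F, V) = F/94 + V/94 (o(F, V) = (F + V)/94 = (F + V)*(1/94) = F/94 + V/94)
-97856/o(C(√(u + x(4, -2))), -213) = -97856/((9*√(-3 + 1))/94 + (1/94)*(-213)) = -97856/((9*√(-2))/94 - 213/94) = -97856/((9*(I*√2))/94 - 213/94) = -97856/((9*I*√2)/94 - 213/94) = -97856/(9*I*√2/94 - 213/94) = -97856/(-213/94 + 9*I*√2/94)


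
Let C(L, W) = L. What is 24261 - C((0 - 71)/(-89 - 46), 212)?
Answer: 3275164/135 ≈ 24260.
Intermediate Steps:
24261 - C((0 - 71)/(-89 - 46), 212) = 24261 - (0 - 71)/(-89 - 46) = 24261 - (-71)/(-135) = 24261 - (-71)*(-1)/135 = 24261 - 1*71/135 = 24261 - 71/135 = 3275164/135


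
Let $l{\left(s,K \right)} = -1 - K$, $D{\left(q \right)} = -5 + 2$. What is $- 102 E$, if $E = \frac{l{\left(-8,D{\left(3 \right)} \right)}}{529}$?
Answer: $- \frac{204}{529} \approx -0.38563$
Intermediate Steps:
$D{\left(q \right)} = -3$
$E = \frac{2}{529}$ ($E = \frac{-1 - -3}{529} = \left(-1 + 3\right) \frac{1}{529} = 2 \cdot \frac{1}{529} = \frac{2}{529} \approx 0.0037807$)
$- 102 E = \left(-102\right) \frac{2}{529} = - \frac{204}{529}$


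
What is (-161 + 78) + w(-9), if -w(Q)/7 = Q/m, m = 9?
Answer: -76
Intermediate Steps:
w(Q) = -7*Q/9
(-161 + 78) + w(-9) = (-161 + 78) - 7/9*(-9) = -83 + 7 = -76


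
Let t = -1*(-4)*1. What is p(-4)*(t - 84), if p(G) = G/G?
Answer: -80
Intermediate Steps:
t = 4 (t = 4*1 = 4)
p(G) = 1
p(-4)*(t - 84) = 1*(4 - 84) = 1*(-80) = -80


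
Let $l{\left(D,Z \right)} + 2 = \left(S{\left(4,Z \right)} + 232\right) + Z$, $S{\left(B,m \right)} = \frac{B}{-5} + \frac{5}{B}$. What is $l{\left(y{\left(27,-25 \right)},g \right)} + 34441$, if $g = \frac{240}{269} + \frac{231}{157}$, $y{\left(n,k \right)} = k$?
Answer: $\frac{29287583337}{844660} \approx 34674.0$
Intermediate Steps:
$g = \frac{99819}{42233}$ ($g = 240 \cdot \frac{1}{269} + 231 \cdot \frac{1}{157} = \frac{240}{269} + \frac{231}{157} = \frac{99819}{42233} \approx 2.3635$)
$S{\left(B,m \right)} = \frac{5}{B} - \frac{B}{5}$ ($S{\left(B,m \right)} = B \left(- \frac{1}{5}\right) + \frac{5}{B} = - \frac{B}{5} + \frac{5}{B} = \frac{5}{B} - \frac{B}{5}$)
$l{\left(D,Z \right)} = \frac{4609}{20} + Z$ ($l{\left(D,Z \right)} = -2 + \left(\left(\left(\frac{5}{4} - \frac{4}{5}\right) + 232\right) + Z\right) = -2 + \left(\left(\frac{9}{20} + 232\right) + Z\right) = -2 + \left(\frac{4649}{20} + Z\right) = \frac{4609}{20} + Z$)
$l{\left(y{\left(27,-25 \right)},g \right)} + 34441 = \left(\frac{4609}{20} + \frac{99819}{42233}\right) + 34441 = \frac{196648277}{844660} + 34441 = \frac{29287583337}{844660}$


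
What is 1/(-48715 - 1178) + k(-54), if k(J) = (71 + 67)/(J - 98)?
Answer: -3442693/3791868 ≈ -0.90792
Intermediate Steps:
k(J) = 138/(-98 + J)
1/(-48715 - 1178) + k(-54) = 1/(-48715 - 1178) + 138/(-98 - 54) = 1/(-49893) + 138/(-152) = -1/49893 + 138*(-1/152) = -1/49893 - 69/76 = -3442693/3791868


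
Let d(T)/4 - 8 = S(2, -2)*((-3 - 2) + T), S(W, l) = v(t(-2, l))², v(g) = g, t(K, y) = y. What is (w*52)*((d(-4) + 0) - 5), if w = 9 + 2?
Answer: -66924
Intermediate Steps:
w = 11
S(W, l) = l²
d(T) = -48 + 16*T (d(T) = 32 + 4*((-2)²*((-3 - 2) + T)) = 32 + 4*(4*(-5 + T)) = 32 + 4*(-20 + 4*T) = 32 + (-80 + 16*T) = -48 + 16*T)
(w*52)*((d(-4) + 0) - 5) = (11*52)*(((-48 + 16*(-4)) + 0) - 5) = 572*(((-48 - 64) + 0) - 5) = 572*((-112 + 0) - 5) = 572*(-112 - 5) = 572*(-117) = -66924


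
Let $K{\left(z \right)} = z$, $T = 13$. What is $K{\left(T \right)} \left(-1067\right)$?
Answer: $-13871$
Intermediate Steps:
$K{\left(T \right)} \left(-1067\right) = 13 \left(-1067\right) = -13871$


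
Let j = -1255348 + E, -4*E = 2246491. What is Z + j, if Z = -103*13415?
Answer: -12794863/4 ≈ -3.1987e+6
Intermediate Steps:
E = -2246491/4 (E = -¼*2246491 = -2246491/4 ≈ -5.6162e+5)
Z = -1381745
j = -7267883/4 (j = -1255348 - 2246491/4 = -7267883/4 ≈ -1.8170e+6)
Z + j = -1381745 - 7267883/4 = -12794863/4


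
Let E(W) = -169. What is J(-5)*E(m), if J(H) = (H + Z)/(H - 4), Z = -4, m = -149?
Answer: -169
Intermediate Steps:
J(H) = 1 (J(H) = (H - 4)/(H - 4) = (-4 + H)/(-4 + H) = 1)
J(-5)*E(m) = 1*(-169) = -169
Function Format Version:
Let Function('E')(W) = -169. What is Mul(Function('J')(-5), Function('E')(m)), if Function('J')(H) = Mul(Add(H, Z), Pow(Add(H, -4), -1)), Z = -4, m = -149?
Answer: -169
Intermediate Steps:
Function('J')(H) = 1 (Function('J')(H) = Mul(Add(H, -4), Pow(Add(H, -4), -1)) = Mul(Add(-4, H), Pow(Add(-4, H), -1)) = 1)
Mul(Function('J')(-5), Function('E')(m)) = Mul(1, -169) = -169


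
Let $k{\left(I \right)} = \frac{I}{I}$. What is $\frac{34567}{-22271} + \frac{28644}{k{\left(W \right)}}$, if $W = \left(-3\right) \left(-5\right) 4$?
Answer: $\frac{637895957}{22271} \approx 28642.0$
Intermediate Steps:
$W = 60$ ($W = 15 \cdot 4 = 60$)
$k{\left(I \right)} = 1$
$\frac{34567}{-22271} + \frac{28644}{k{\left(W \right)}} = \frac{34567}{-22271} + \frac{28644}{1} = 34567 \left(- \frac{1}{22271}\right) + 28644 \cdot 1 = - \frac{34567}{22271} + 28644 = \frac{637895957}{22271}$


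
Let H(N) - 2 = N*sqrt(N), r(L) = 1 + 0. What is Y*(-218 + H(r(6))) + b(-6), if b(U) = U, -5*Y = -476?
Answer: -20474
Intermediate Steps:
r(L) = 1
H(N) = 2 + N**(3/2) (H(N) = 2 + N*sqrt(N) = 2 + N**(3/2))
Y = 476/5 (Y = -1/5*(-476) = 476/5 ≈ 95.200)
Y*(-218 + H(r(6))) + b(-6) = 476*(-218 + (2 + 1**(3/2)))/5 - 6 = 476*(-218 + (2 + 1))/5 - 6 = 476*(-218 + 3)/5 - 6 = (476/5)*(-215) - 6 = -20468 - 6 = -20474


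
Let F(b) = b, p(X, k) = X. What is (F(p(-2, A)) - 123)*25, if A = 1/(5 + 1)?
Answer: -3125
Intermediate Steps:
A = ⅙ (A = 1/6 = ⅙ ≈ 0.16667)
(F(p(-2, A)) - 123)*25 = (-2 - 123)*25 = -125*25 = -3125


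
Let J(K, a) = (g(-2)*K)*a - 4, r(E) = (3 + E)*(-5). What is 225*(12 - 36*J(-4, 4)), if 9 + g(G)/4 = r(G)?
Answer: -7222500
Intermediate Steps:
r(E) = -15 - 5*E
g(G) = -96 - 20*G (g(G) = -36 + 4*(-15 - 5*G) = -36 + (-60 - 20*G) = -96 - 20*G)
J(K, a) = -4 - 56*K*a (J(K, a) = ((-96 - 20*(-2))*K)*a - 4 = ((-96 + 40)*K)*a - 4 = (-56*K)*a - 4 = -56*K*a - 4 = -4 - 56*K*a)
225*(12 - 36*J(-4, 4)) = 225*(12 - 36*(-4 - 56*(-4)*4)) = 225*(12 - 36*(-4 + 896)) = 225*(12 - 36*892) = 225*(12 - 32112) = 225*(-32100) = -7222500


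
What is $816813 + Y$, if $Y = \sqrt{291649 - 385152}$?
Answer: $816813 + i \sqrt{93503} \approx 8.1681 \cdot 10^{5} + 305.78 i$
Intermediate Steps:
$Y = i \sqrt{93503}$ ($Y = \sqrt{-93503} = i \sqrt{93503} \approx 305.78 i$)
$816813 + Y = 816813 + i \sqrt{93503}$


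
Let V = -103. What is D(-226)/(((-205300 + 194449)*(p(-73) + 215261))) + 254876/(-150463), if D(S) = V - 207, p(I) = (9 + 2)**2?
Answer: -297836611308151/175824297133983 ≈ -1.6939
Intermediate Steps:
p(I) = 121 (p(I) = 11**2 = 121)
D(S) = -310 (D(S) = -103 - 207 = -310)
D(-226)/(((-205300 + 194449)*(p(-73) + 215261))) + 254876/(-150463) = -310*1/((-205300 + 194449)*(121 + 215261)) + 254876/(-150463) = -310/((-10851*215382)) + 254876*(-1/150463) = -310/(-2337110082) - 254876/150463 = -310*(-1/2337110082) - 254876/150463 = 155/1168555041 - 254876/150463 = -297836611308151/175824297133983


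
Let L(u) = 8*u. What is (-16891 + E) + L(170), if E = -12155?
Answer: -27686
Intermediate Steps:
(-16891 + E) + L(170) = (-16891 - 12155) + 8*170 = -29046 + 1360 = -27686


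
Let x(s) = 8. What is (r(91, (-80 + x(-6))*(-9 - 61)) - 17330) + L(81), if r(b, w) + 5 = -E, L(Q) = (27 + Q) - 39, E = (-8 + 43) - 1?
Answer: -17300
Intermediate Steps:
E = 34 (E = 35 - 1 = 34)
L(Q) = -12 + Q
r(b, w) = -39 (r(b, w) = -5 - 1*34 = -5 - 34 = -39)
(r(91, (-80 + x(-6))*(-9 - 61)) - 17330) + L(81) = (-39 - 17330) + (-12 + 81) = -17369 + 69 = -17300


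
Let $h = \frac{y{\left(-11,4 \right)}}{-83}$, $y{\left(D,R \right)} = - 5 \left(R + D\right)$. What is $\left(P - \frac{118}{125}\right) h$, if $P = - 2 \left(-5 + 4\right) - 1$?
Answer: $- \frac{49}{2075} \approx -0.023614$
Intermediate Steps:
$y{\left(D,R \right)} = - 5 D - 5 R$ ($y{\left(D,R \right)} = - 5 \left(D + R\right) = - 5 D - 5 R$)
$P = 1$ ($P = \left(-2\right) \left(-1\right) - 1 = 2 - 1 = 1$)
$h = - \frac{35}{83}$ ($h = \frac{\left(-5\right) \left(-11\right) - 20}{-83} = \left(55 - 20\right) \left(- \frac{1}{83}\right) = 35 \left(- \frac{1}{83}\right) = - \frac{35}{83} \approx -0.42169$)
$\left(P - \frac{118}{125}\right) h = \left(1 - \frac{118}{125}\right) \left(- \frac{35}{83}\right) = \frac{7}{125} \left(- \frac{35}{83}\right) = - \frac{49}{2075}$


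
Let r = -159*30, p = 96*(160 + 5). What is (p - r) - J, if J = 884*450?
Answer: -377190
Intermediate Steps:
J = 397800
p = 15840 (p = 96*165 = 15840)
r = -4770
(p - r) - J = (15840 - 1*(-4770)) - 1*397800 = (15840 + 4770) - 397800 = 20610 - 397800 = -377190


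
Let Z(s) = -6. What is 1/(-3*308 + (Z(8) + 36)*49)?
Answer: 1/546 ≈ 0.0018315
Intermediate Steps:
1/(-3*308 + (Z(8) + 36)*49) = 1/(-3*308 + (-6 + 36)*49) = 1/(-924 + 30*49) = 1/(-924 + 1470) = 1/546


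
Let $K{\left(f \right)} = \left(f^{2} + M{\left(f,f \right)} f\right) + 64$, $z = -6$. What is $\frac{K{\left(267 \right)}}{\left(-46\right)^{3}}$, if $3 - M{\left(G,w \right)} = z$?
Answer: $- \frac{18439}{24334} \approx -0.75775$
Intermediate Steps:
$M{\left(G,w \right)} = 9$ ($M{\left(G,w \right)} = 3 - -6 = 3 + 6 = 9$)
$K{\left(f \right)} = 64 + f^{2} + 9 f$ ($K{\left(f \right)} = \left(f^{2} + 9 f\right) + 64 = 64 + f^{2} + 9 f$)
$\frac{K{\left(267 \right)}}{\left(-46\right)^{3}} = \frac{64 + 267^{2} + 9 \cdot 267}{\left(-46\right)^{3}} = \frac{64 + 71289 + 2403}{-97336} = 73756 \left(- \frac{1}{97336}\right) = - \frac{18439}{24334}$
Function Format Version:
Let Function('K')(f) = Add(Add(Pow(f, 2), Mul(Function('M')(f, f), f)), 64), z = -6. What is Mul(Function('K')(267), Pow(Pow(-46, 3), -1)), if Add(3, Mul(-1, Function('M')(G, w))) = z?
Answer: Rational(-18439, 24334) ≈ -0.75775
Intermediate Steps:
Function('M')(G, w) = 9 (Function('M')(G, w) = Add(3, Mul(-1, -6)) = Add(3, 6) = 9)
Function('K')(f) = Add(64, Pow(f, 2), Mul(9, f)) (Function('K')(f) = Add(Add(Pow(f, 2), Mul(9, f)), 64) = Add(64, Pow(f, 2), Mul(9, f)))
Mul(Function('K')(267), Pow(Pow(-46, 3), -1)) = Mul(Add(64, Pow(267, 2), Mul(9, 267)), Pow(Pow(-46, 3), -1)) = Mul(Add(64, 71289, 2403), Pow(-97336, -1)) = Mul(73756, Rational(-1, 97336)) = Rational(-18439, 24334)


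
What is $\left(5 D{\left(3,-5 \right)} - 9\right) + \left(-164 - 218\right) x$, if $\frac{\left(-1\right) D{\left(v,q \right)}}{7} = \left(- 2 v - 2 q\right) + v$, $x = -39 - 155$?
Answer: $73854$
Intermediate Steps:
$x = -194$ ($x = -39 - 155 = -194$)
$D{\left(v,q \right)} = 7 v + 14 q$ ($D{\left(v,q \right)} = - 7 \left(\left(- 2 v - 2 q\right) + v\right) = - 7 \left(\left(- 2 q - 2 v\right) + v\right) = - 7 \left(- v - 2 q\right) = 7 v + 14 q$)
$\left(5 D{\left(3,-5 \right)} - 9\right) + \left(-164 - 218\right) x = \left(5 \left(7 \cdot 3 + 14 \left(-5\right)\right) - 9\right) + \left(-164 - 218\right) \left(-194\right) = \left(5 \left(21 - 70\right) - 9\right) - -74108 = \left(5 \left(-49\right) - 9\right) + 74108 = \left(-245 - 9\right) + 74108 = -254 + 74108 = 73854$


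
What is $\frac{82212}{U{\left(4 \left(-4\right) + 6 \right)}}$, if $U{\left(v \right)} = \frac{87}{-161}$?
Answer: $- \frac{4412044}{29} \approx -1.5214 \cdot 10^{5}$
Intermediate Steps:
$U{\left(v \right)} = - \frac{87}{161}$ ($U{\left(v \right)} = 87 \left(- \frac{1}{161}\right) = - \frac{87}{161}$)
$\frac{82212}{U{\left(4 \left(-4\right) + 6 \right)}} = \frac{82212}{- \frac{87}{161}} = 82212 \left(- \frac{161}{87}\right) = - \frac{4412044}{29}$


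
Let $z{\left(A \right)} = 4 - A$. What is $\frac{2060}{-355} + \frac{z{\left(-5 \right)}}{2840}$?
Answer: $- \frac{16471}{2840} \approx -5.7996$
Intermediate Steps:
$\frac{2060}{-355} + \frac{z{\left(-5 \right)}}{2840} = \frac{2060}{-355} + \frac{4 - -5}{2840} = 2060 \left(- \frac{1}{355}\right) + \left(4 + 5\right) \frac{1}{2840} = - \frac{412}{71} + 9 \cdot \frac{1}{2840} = - \frac{412}{71} + \frac{9}{2840} = - \frac{16471}{2840}$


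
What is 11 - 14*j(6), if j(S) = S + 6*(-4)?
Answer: 263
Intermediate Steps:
j(S) = -24 + S (j(S) = S - 24 = -24 + S)
11 - 14*j(6) = 11 - 14*(-24 + 6) = 11 - 14*(-18) = 11 + 252 = 263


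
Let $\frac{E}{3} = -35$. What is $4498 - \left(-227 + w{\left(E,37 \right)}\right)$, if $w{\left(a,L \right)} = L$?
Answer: $4688$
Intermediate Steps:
$E = -105$ ($E = 3 \left(-35\right) = -105$)
$4498 - \left(-227 + w{\left(E,37 \right)}\right) = 4498 + \left(227 - 37\right) = 4498 + 190 = 4688$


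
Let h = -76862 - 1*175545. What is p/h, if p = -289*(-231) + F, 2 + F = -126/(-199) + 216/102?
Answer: -225848237/853892881 ≈ -0.26449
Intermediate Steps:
F = 2540/3383 (F = -2 + (-126/(-199) + 216/102) = -2 + (-126*(-1/199) + 216*(1/102)) = -2 + (126/199 + 36/17) = -2 + 9306/3383 = 2540/3383 ≈ 0.75081)
h = -252407 (h = -76862 - 175545 = -252407)
p = 225848237/3383 (p = -289*(-231) + 2540/3383 = 66759 + 2540/3383 = 225848237/3383 ≈ 66760.)
p/h = (225848237/3383)/(-252407) = (225848237/3383)*(-1/252407) = -225848237/853892881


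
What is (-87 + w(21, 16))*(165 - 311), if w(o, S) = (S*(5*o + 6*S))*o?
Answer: -9847554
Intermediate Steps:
w(o, S) = S*o*(5*o + 6*S)
(-87 + w(21, 16))*(165 - 311) = (-87 + 16*21*(5*21 + 6*16))*(165 - 311) = (-87 + 16*21*(105 + 96))*(-146) = (-87 + 16*21*201)*(-146) = (-87 + 67536)*(-146) = 67449*(-146) = -9847554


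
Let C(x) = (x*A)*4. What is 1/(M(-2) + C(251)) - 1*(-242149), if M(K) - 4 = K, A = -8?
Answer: 1944456469/8030 ≈ 2.4215e+5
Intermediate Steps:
M(K) = 4 + K
C(x) = -32*x (C(x) = (x*(-8))*4 = -8*x*4 = -32*x)
1/(M(-2) + C(251)) - 1*(-242149) = 1/((4 - 2) - 32*251) - 1*(-242149) = 1/(2 - 8032) + 242149 = 1/(-8030) + 242149 = -1/8030 + 242149 = 1944456469/8030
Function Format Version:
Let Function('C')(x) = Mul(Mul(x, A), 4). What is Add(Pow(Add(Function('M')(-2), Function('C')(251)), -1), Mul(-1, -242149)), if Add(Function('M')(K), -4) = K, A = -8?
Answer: Rational(1944456469, 8030) ≈ 2.4215e+5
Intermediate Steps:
Function('M')(K) = Add(4, K)
Function('C')(x) = Mul(-32, x) (Function('C')(x) = Mul(Mul(x, -8), 4) = Mul(Mul(-8, x), 4) = Mul(-32, x))
Add(Pow(Add(Function('M')(-2), Function('C')(251)), -1), Mul(-1, -242149)) = Add(Pow(Add(Add(4, -2), Mul(-32, 251)), -1), Mul(-1, -242149)) = Add(Pow(Add(2, -8032), -1), 242149) = Add(Pow(-8030, -1), 242149) = Add(Rational(-1, 8030), 242149) = Rational(1944456469, 8030)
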